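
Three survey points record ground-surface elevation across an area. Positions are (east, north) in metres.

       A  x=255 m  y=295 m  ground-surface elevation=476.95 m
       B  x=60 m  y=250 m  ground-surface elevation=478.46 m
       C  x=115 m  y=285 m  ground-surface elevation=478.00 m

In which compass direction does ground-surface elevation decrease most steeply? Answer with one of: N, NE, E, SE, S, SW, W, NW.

Differences from A: to B (Δx, Δy, Δh) = (-195, -45, +1.51); to C = (-140, -10, +1.05).
Determinant of the coordinate differences = (-195)·(-10) − (-140)·(-45) = -4350.
∂z/∂x = [(+1.51)·(-10) − (+1.05)·(-45)] / -4350 = -0.007391
∂z/∂y = [(-195)·(+1.05) − (-140)·(+1.51)] / -4350 = -0.001529
Steepest decrease is along −∇f = (+0.007391 E, +0.001529 N) → east.

E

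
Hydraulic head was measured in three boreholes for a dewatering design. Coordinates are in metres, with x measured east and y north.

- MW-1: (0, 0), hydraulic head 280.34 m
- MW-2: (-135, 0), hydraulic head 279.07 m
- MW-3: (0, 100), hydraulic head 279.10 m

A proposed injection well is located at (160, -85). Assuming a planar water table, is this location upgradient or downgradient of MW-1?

upgradient

∂h/∂x = (279.07 − 280.34) / (-135 − 0) = +0.009407
∂h/∂y = (279.10 − 280.34) / (100 − 0) = -0.01240
Head at (160, -85) = 280.34 + (+0.009407)·(160) + (-0.01240)·(-85) = 282.90 m.
That is higher than the 280.34 m at MW-1, so the point is upgradient.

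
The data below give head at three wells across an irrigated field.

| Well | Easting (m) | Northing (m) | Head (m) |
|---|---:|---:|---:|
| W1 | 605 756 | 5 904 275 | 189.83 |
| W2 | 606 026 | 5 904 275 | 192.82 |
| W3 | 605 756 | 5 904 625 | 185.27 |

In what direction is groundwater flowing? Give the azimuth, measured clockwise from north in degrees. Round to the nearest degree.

∂h/∂x = (192.82 − 189.83) / (606026 − 605756) = +0.01107
∂h/∂y = (185.27 − 189.83) / (5904625 − 5904275) = -0.01303
Flow direction (−∇h) has components (-0.01107 E, +0.01303 N).
Azimuth = atan2(E, N) = atan2(-0.01107, +0.01303) = 319.6° ≈ 320°.

320°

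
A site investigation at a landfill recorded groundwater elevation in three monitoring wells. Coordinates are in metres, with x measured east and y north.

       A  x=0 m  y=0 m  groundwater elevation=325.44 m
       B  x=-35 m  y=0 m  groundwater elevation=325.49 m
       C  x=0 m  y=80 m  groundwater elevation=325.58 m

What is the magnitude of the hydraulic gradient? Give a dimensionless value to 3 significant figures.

∂h/∂x = (325.49 − 325.44) / (-35 − 0) = -0.001429
∂h/∂y = (325.58 − 325.44) / (80 − 0) = +0.001750
|∇h| = √(-0.001429² + 0.001750²) = 0.002259

0.00226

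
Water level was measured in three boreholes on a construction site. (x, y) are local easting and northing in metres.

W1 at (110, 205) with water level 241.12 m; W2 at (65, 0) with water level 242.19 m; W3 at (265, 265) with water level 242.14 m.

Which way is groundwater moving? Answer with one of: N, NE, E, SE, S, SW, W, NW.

With h = a·x + b·y + c and W1 as origin, the differences give:
  (-45)·a + (-205)·b = +1.07
  155·a + 60·b = +1.02
Eliminate b (×60 and ×(-205), subtract): 29075·a = 273.300 → a = ∂h/∂x = +0.009400
Back-substitute: b = ∂h/∂y = -0.007283.
Flow = −∇h = (-0.009400 east, +0.007283 north), which points northwest.

NW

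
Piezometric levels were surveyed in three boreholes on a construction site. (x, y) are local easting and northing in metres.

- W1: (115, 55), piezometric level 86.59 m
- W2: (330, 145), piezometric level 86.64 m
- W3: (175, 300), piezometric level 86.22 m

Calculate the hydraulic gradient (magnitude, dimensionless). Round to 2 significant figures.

0.0020

Differences from W1: to W2 (Δx, Δy, Δh) = (215, 90, +0.05); to W3 = (60, 245, -0.37).
Determinant of the coordinate differences = 215·245 − 60·90 = 47275.
∂h/∂x = [(+0.05)·245 − (-0.37)·90] / 47275 = +0.0009635
∂h/∂y = [215·(-0.37) − 60·(+0.05)] / 47275 = -0.001746
|∇h| = √(0.0009635² + -0.001746²) = 0.001994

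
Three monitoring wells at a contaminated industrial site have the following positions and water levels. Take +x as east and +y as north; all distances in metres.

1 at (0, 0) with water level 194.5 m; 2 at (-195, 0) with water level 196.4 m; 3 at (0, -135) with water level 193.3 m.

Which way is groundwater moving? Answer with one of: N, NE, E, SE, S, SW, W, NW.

SE

∂h/∂x = (196.4 − 194.5) / (-195 − 0) = -0.009744
∂h/∂y = (193.3 − 194.5) / (-135 − 0) = +0.008889
Flow = −∇h = (+0.009744 east, -0.008889 north), which points southeast.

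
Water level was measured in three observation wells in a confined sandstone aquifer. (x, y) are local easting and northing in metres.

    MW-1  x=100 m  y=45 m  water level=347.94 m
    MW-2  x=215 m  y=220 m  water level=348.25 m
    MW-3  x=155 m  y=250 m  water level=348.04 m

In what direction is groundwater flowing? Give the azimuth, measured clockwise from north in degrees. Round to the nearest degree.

Taking MW-1 as reference: MW-2−MW-1 = (115, 175, +0.31); MW-3−MW-1 = (55, 205, +0.10).
Solve a·Δx + b·Δy = Δh: det = 115·205 − 55·175 = 13950.
∂h/∂x = [(+0.31)·205 − (+0.10)·175] / 13950 = +0.003301
∂h/∂y = [115·(+0.10) − 55·(+0.31)] / 13950 = -0.0003978
Flow direction (−∇h) has components (-0.003301 E, +0.0003978 N).
Azimuth = atan2(E, N) = atan2(-0.003301, +0.0003978) = 276.9° ≈ 277°.

277°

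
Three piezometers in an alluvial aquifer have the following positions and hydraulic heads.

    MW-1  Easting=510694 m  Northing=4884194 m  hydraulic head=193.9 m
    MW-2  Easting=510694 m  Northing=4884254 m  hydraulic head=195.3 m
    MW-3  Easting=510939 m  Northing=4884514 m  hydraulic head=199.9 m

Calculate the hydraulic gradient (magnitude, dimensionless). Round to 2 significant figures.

0.024

Differences from MW-1: to MW-2 (Δx, Δy, Δh) = (0, 60, +1.4); to MW-3 = (245, 320, +6.0).
Solve a·Δx + b·Δy = Δh: det = 0·320 − 245·60 = -14700.
∂h/∂x = [(+1.4)·320 − (+6.0)·60] / -14700 = -0.005986
∂h/∂y = [0·(+6.0) − 245·(+1.4)] / -14700 = +0.02333
|∇h| = √(-0.005986² + 0.02333²) = 0.02409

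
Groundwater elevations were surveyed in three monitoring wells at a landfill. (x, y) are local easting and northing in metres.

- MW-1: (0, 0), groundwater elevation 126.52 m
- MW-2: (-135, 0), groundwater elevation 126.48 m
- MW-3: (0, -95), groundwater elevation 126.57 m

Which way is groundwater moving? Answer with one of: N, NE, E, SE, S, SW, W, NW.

NW

∂h/∂x = (126.48 − 126.52) / (-135 − 0) = +0.0002963
∂h/∂y = (126.57 − 126.52) / (-95 − 0) = -0.0005263
Flow = −∇h = (-0.0002963 east, +0.0005263 north), which points northwest.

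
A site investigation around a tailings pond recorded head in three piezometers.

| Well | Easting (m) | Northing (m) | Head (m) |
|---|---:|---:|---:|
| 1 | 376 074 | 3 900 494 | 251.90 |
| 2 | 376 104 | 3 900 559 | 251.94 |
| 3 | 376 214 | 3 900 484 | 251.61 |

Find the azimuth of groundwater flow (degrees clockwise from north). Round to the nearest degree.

128°

With h = a·x + b·y + c and 1 as origin, the differences give:
  30·a + 65·b = +0.04
  140·a + (-10)·b = -0.29
Eliminate b (×(-10) and ×65, subtract): -9400·a = 18.450 → a = ∂h/∂x = -0.001963
Back-substitute: b = ∂h/∂y = +0.001521.
Flow direction (−∇h) has components (+0.001963 E, -0.001521 N).
Azimuth = atan2(E, N) = atan2(+0.001963, -0.001521) = 127.8° ≈ 128°.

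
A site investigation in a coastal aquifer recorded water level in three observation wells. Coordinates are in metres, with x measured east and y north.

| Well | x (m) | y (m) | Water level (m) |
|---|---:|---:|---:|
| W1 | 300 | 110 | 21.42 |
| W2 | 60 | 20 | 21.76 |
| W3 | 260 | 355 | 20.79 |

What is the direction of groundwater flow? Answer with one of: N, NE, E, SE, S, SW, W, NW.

N

Three-point gradient (reference W1): Δ to W2 = (-240, -90, +0.34), Δ to W3 = (-40, 245, -0.63).
∂h/∂x = -0.0004263, ∂h/∂y = -0.002641 (det = -62400).
Flow = −∇h = (+0.0004263 east, +0.002641 north), which points north.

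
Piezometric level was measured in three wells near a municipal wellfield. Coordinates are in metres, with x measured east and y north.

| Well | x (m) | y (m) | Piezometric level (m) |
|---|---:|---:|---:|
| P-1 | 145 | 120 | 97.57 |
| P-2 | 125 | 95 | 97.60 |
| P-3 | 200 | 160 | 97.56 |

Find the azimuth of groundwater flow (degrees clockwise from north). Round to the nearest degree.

327°

Differences from P-1: to P-2 (Δx, Δy, Δh) = (-20, -25, +0.03); to P-3 = (55, 40, -0.01).
Solve a·Δx + b·Δy = Δh: det = (-20)·40 − 55·(-25) = 575.
∂h/∂x = [(+0.03)·40 − (-0.01)·(-25)] / 575 = +0.001652
∂h/∂y = [(-20)·(-0.01) − 55·(+0.03)] / 575 = -0.002522
Flow direction (−∇h) has components (-0.001652 E, +0.002522 N).
Azimuth = atan2(E, N) = atan2(-0.001652, +0.002522) = 326.8° ≈ 327°.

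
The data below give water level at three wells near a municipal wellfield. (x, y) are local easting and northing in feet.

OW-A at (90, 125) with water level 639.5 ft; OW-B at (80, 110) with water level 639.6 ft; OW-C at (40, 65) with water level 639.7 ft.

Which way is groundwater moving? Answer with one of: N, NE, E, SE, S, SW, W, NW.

NW

Three-point gradient (reference OW-A): Δ to OW-B = (-10, -15, +0.1), Δ to OW-C = (-50, -60, +0.2).
∂h/∂x = +0.02000, ∂h/∂y = -0.02000 (det = -150).
Flow = −∇h = (-0.02000 east, +0.02000 north), which points northwest.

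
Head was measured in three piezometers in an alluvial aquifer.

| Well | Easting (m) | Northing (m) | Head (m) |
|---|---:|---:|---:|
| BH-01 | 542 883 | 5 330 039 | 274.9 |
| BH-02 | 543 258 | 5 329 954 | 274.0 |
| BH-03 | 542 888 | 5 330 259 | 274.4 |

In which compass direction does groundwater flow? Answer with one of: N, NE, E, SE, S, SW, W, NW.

NE

Three-point gradient (reference BH-01): Δ to BH-02 = (375, -85, -0.9), Δ to BH-03 = (5, 220, -0.5).
∂h/∂x = -0.002900, ∂h/∂y = -0.002207 (det = 82925).
Flow = −∇h = (+0.002900 east, +0.002207 north), which points northeast.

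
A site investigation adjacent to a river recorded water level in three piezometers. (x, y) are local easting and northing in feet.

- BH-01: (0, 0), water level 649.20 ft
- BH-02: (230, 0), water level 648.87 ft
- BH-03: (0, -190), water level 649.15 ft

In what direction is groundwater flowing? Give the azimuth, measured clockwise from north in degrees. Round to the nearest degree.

∂h/∂x = (648.87 − 649.20) / (230 − 0) = -0.001435
∂h/∂y = (649.15 − 649.20) / (-190 − 0) = +0.0002632
Flow direction (−∇h) has components (+0.001435 E, -0.0002632 N).
Azimuth = atan2(E, N) = atan2(+0.001435, -0.0002632) = 100.4° ≈ 100°.

100°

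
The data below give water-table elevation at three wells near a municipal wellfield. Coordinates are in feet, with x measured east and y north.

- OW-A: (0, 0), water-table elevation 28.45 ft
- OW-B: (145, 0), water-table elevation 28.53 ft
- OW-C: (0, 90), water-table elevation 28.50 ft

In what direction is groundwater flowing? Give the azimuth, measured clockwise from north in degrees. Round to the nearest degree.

∂h/∂x = (28.53 − 28.45) / (145 − 0) = +0.0005517
∂h/∂y = (28.50 − 28.45) / (90 − 0) = +0.0005556
Flow direction (−∇h) has components (-0.0005517 E, -0.0005556 N).
Azimuth = atan2(E, N) = atan2(-0.0005517, -0.0005556) = 224.8° ≈ 225°.

225°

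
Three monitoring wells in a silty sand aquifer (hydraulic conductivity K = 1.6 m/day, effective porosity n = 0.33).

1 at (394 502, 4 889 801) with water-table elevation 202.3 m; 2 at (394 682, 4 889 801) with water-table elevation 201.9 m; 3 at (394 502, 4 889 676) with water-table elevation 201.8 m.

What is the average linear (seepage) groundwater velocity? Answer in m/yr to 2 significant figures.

∂h/∂x = (201.9 − 202.3) / (394682 − 394502) = -0.002222
∂h/∂y = (201.8 − 202.3) / (4889676 − 4889801) = +0.004000
|∇h| = √(-0.002222² + 0.004000²) = 0.004576
Seepage velocity v = K·i/n = 1.6 × 0.004576 / 0.33 = 0.02219 m/day = 8.105 m/yr.

8.1 m/yr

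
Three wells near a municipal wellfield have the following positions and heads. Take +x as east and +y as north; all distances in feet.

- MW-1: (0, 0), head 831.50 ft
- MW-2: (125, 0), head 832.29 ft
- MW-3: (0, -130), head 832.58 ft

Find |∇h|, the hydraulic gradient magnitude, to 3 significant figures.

0.0104

∂h/∂x = (832.29 − 831.50) / (125 − 0) = +0.006320
∂h/∂y = (832.58 − 831.50) / (-130 − 0) = -0.008308
|∇h| = √(0.006320² + -0.008308²) = 0.01044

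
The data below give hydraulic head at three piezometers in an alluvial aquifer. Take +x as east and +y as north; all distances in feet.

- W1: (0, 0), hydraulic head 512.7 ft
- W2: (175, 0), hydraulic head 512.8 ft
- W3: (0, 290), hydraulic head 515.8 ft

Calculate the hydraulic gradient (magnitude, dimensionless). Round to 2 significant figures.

0.011

∂h/∂x = (512.8 − 512.7) / (175 − 0) = +0.0005714
∂h/∂y = (515.8 − 512.7) / (290 − 0) = +0.01069
|∇h| = √(0.0005714² + 0.01069²) = 0.01071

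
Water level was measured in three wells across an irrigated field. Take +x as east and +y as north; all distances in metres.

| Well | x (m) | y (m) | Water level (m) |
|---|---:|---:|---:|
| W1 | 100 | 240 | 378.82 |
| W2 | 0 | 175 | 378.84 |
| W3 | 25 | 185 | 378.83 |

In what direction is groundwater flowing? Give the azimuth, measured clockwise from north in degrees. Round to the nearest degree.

Differences from W1: to W2 (Δx, Δy, Δh) = (-100, -65, +0.02); to W3 = (-75, -55, +0.01).
Determinant of the coordinate differences = (-100)·(-55) − (-75)·(-65) = 625.
∂h/∂x = [(+0.02)·(-55) − (+0.01)·(-65)] / 625 = -0.0007200
∂h/∂y = [(-100)·(+0.01) − (-75)·(+0.02)] / 625 = +0.0008000
Flow direction (−∇h) has components (+0.0007200 E, -0.0008000 N).
Azimuth = atan2(E, N) = atan2(+0.0007200, -0.0008000) = 138.0° ≈ 138°.

138°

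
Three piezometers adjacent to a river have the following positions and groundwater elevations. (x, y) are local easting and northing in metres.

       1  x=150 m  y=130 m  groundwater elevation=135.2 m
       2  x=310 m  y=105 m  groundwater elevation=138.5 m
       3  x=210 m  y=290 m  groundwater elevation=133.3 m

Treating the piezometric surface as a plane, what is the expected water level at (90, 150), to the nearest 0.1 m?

133.8 m

Differences from 1: to 2 (Δx, Δy, Δh) = (160, -25, +3.3); to 3 = (60, 160, -1.9).
Solve a·Δx + b·Δy = Δh: det = 160·160 − 60·(-25) = 27100.
∂h/∂x = [(+3.3)·160 − (-1.9)·(-25)] / 27100 = +0.01773
∂h/∂y = [160·(-1.9) − 60·(+3.3)] / 27100 = -0.01852
h(90, 150) = 135.2 + (+0.01773)·(-60) + (-0.01852)·(20) = 135.2 -1.064 -0.370 = 133.766 m.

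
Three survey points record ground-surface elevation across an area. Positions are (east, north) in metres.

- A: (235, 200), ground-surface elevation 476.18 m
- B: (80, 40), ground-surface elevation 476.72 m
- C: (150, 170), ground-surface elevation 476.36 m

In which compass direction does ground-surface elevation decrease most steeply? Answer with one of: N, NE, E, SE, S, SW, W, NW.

NE

Taking A as reference: B−A = (-155, -160, +0.54); C−A = (-85, -30, +0.18).
Solve a·Δx + b·Δy = Δz: det = (-155)·(-30) − (-85)·(-160) = -8950.
∂z/∂x = [(+0.54)·(-30) − (+0.18)·(-160)] / -8950 = -0.001408
∂z/∂y = [(-155)·(+0.18) − (-85)·(+0.54)] / -8950 = -0.002011
Steepest decrease is along −∇f = (+0.001408 E, +0.002011 N) → northeast.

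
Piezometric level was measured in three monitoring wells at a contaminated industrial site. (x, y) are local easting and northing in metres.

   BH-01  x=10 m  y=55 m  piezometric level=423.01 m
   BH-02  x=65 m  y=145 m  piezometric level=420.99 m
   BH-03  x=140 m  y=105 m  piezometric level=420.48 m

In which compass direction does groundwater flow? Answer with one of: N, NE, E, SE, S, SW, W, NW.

NE

Taking BH-01 as reference: BH-02−BH-01 = (55, 90, -2.02); BH-03−BH-01 = (130, 50, -2.53).
Determinant of the coordinate differences = 55·50 − 130·90 = -8950.
∂h/∂x = [(-2.02)·50 − (-2.53)·90] / -8950 = -0.01416
∂h/∂y = [55·(-2.53) − 130·(-2.02)] / -8950 = -0.01379
Flow = −∇h = (+0.01416 east, +0.01379 north), which points northeast.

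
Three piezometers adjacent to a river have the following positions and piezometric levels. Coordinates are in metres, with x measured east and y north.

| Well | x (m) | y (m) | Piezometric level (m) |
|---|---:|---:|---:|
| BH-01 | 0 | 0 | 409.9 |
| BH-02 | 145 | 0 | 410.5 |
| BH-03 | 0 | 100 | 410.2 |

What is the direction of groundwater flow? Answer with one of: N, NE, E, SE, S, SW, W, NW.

∂h/∂x = (410.5 − 409.9) / (145 − 0) = +0.004138
∂h/∂y = (410.2 − 409.9) / (100 − 0) = +0.003000
Flow = −∇h = (-0.004138 east, -0.003000 north), which points southwest.

SW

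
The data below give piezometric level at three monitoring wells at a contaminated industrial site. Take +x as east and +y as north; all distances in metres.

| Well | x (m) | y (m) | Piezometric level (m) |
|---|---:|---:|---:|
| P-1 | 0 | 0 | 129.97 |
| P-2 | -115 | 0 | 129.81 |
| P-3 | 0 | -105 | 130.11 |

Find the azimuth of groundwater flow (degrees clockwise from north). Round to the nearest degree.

∂h/∂x = (129.81 − 129.97) / (-115 − 0) = +0.001391
∂h/∂y = (130.11 − 129.97) / (-105 − 0) = -0.001333
Flow direction (−∇h) has components (-0.001391 E, +0.001333 N).
Azimuth = atan2(E, N) = atan2(-0.001391, +0.001333) = 313.8° ≈ 314°.

314°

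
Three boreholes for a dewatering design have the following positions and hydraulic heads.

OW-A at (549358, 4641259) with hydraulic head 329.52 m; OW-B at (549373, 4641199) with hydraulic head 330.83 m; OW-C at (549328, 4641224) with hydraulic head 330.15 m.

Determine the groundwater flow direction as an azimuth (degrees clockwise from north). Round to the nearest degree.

Taking OW-A as reference: OW-B−OW-A = (15, -60, +1.31); OW-C−OW-A = (-30, -35, +0.63).
Solve a·Δx + b·Δy = Δh: det = 15·(-35) − (-30)·(-60) = -2325.
∂h/∂x = [(+1.31)·(-35) − (+0.63)·(-60)] / -2325 = +0.003462
∂h/∂y = [15·(+0.63) − (-30)·(+1.31)] / -2325 = -0.02097
Flow direction (−∇h) has components (-0.003462 E, +0.02097 N).
Azimuth = atan2(E, N) = atan2(-0.003462, +0.02097) = 350.6° ≈ 351°.

351°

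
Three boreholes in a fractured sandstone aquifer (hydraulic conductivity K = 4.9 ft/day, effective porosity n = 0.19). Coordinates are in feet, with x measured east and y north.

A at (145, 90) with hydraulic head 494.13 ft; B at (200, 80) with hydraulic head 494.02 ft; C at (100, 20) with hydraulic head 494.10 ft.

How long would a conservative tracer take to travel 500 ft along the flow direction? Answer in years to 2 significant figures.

With h = a·x + b·y + c and A as origin, the differences give:
  55·a + (-10)·b = -0.11
  (-45)·a + (-70)·b = -0.03
Eliminate b (×(-70) and ×(-10), subtract): -4300·a = 7.400 → a = ∂h/∂x = -0.001721
Back-substitute: b = ∂h/∂y = +0.001535.
|∇h| = √(-0.001721² + 0.001535²) = 0.002306
Seepage velocity v = K·i/n = 4.9 × 0.002306 / 0.19 = 0.05947 ft/day.
t = 500 / 0.05947 = 8408 days = 23 years.

23 years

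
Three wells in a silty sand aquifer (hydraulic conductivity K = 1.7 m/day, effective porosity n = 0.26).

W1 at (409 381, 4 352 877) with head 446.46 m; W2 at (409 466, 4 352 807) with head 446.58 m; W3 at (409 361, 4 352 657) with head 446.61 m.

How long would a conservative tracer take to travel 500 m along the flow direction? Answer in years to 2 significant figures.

Taking W1 as reference: W2−W1 = (85, -70, +0.12); W3−W1 = (-20, -220, +0.15).
Determinant of the coordinate differences = 85·(-220) − (-20)·(-70) = -20100.
∂h/∂x = [(+0.12)·(-220) − (+0.15)·(-70)] / -20100 = +0.0007910
∂h/∂y = [85·(+0.15) − (-20)·(+0.12)] / -20100 = -0.0007537
|∇h| = √(0.0007910² + -0.0007537²) = 0.001093
Seepage velocity v = K·i/n = 1.7 × 0.001093 / 0.26 = 0.007147 m/day.
t = 500 / 0.007147 = 6.996e+04 days = 192 years.

190 years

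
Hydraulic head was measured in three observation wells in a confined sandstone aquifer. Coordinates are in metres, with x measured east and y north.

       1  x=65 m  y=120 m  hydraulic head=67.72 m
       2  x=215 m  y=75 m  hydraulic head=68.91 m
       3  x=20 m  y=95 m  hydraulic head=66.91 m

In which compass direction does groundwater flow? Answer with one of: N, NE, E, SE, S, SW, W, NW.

Taking 1 as reference: 2−1 = (150, -45, +1.19); 3−1 = (-45, -25, -0.81).
Solve a·Δx + b·Δy = Δh: det = 150·(-25) − (-45)·(-45) = -5775.
∂h/∂x = [(+1.19)·(-25) − (-0.81)·(-45)] / -5775 = +0.01146
∂h/∂y = [150·(-0.81) − (-45)·(+1.19)] / -5775 = +0.01177
Flow = −∇h = (-0.01146 east, -0.01177 north), which points southwest.

SW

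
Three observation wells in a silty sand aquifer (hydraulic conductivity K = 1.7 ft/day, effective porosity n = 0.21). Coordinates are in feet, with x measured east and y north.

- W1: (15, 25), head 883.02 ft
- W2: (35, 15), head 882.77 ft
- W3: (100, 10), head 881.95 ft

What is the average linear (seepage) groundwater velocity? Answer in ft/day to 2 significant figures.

Three-point gradient (reference W1): Δ to W2 = (20, -10, -0.25), Δ to W3 = (85, -15, -1.07).
∂h/∂x = -0.01264, ∂h/∂y = -0.0002727 (det = 550).
|∇h| = √(-0.01264² + -0.0002727²) = 0.01264
Seepage velocity v = K·i/n = 1.7 × 0.01264 / 0.21 = 0.1023 ft/day.

0.10 ft/day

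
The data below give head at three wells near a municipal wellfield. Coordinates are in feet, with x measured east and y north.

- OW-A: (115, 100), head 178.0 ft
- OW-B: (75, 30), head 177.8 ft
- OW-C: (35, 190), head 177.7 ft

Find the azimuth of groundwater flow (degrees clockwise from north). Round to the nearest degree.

264°

Three-point gradient (reference OW-A): Δ to OW-B = (-40, -70, -0.2), Δ to OW-C = (-80, 90, -0.3).
∂h/∂x = +0.004239, ∂h/∂y = +0.0004348 (det = -9200).
Flow direction (−∇h) has components (-0.004239 E, -0.0004348 N).
Azimuth = atan2(E, N) = atan2(-0.004239, -0.0004348) = 264.1° ≈ 264°.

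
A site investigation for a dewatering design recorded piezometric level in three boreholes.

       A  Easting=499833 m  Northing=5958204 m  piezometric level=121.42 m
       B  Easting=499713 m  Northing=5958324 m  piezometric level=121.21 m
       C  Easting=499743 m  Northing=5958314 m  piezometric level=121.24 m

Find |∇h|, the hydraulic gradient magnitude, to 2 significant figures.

0.0013

Taking A as reference: B−A = (-120, 120, -0.21); C−A = (-90, 110, -0.18).
Solve a·Δx + b·Δy = Δh: det = (-120)·110 − (-90)·120 = -2400.
∂h/∂x = [(-0.21)·110 − (-0.18)·120] / -2400 = +0.0006250
∂h/∂y = [(-120)·(-0.18) − (-90)·(-0.21)] / -2400 = -0.001125
|∇h| = √(0.0006250² + -0.001125²) = 0.001287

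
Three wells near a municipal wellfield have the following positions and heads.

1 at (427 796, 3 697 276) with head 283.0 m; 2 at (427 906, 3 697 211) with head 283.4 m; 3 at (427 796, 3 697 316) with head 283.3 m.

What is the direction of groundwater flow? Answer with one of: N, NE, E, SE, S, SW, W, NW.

Differences from 1: to 2 (Δx, Δy, Δh) = (110, -65, +0.4); to 3 = (0, 40, +0.3).
Solve a·Δx + b·Δy = Δh: det = 110·40 − 0·(-65) = 4400.
∂h/∂x = [(+0.4)·40 − (+0.3)·(-65)] / 4400 = +0.008068
∂h/∂y = [110·(+0.3) − 0·(+0.4)] / 4400 = +0.007500
Flow = −∇h = (-0.008068 east, -0.007500 north), which points southwest.

SW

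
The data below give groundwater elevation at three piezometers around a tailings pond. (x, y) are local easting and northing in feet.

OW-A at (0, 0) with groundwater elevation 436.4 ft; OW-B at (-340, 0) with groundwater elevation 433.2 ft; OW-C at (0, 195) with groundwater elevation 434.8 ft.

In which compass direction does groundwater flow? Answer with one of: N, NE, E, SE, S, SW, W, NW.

∂h/∂x = (433.2 − 436.4) / (-340 − 0) = +0.009412
∂h/∂y = (434.8 − 436.4) / (195 − 0) = -0.008205
Flow = −∇h = (-0.009412 east, +0.008205 north), which points northwest.

NW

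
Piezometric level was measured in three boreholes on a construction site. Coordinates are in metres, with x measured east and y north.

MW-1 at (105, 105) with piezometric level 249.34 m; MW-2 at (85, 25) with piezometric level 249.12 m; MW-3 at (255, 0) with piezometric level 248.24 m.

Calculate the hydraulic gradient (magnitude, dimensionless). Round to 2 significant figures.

0.0060

Taking MW-1 as reference: MW-2−MW-1 = (-20, -80, -0.22); MW-3−MW-1 = (150, -105, -1.10).
Solve a·Δx + b·Δy = Δh: det = (-20)·(-105) − 150·(-80) = 14100.
∂h/∂x = [(-0.22)·(-105) − (-1.10)·(-80)] / 14100 = -0.004603
∂h/∂y = [(-20)·(-1.10) − 150·(-0.22)] / 14100 = +0.003901
|∇h| = √(-0.004603² + 0.003901²) = 0.006034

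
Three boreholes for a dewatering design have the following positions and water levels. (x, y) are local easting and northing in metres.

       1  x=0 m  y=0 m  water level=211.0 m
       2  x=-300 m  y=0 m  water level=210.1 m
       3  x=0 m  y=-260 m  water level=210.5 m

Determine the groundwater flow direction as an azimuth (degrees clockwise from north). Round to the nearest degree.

∂h/∂x = (210.1 − 211.0) / (-300 − 0) = +0.003000
∂h/∂y = (210.5 − 211.0) / (-260 − 0) = +0.001923
Flow direction (−∇h) has components (-0.003000 E, -0.001923 N).
Azimuth = atan2(E, N) = atan2(-0.003000, -0.001923) = 237.3° ≈ 237°.

237°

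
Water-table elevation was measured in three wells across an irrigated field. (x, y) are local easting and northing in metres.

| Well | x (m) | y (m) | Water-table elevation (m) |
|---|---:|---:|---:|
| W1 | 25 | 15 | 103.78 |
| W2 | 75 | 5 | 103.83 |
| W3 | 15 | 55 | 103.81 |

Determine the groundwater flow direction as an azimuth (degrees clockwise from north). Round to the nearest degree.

229°

Taking W1 as reference: W2−W1 = (50, -10, +0.05); W3−W1 = (-10, 40, +0.03).
Solve a·Δx + b·Δy = Δh: det = 50·40 − (-10)·(-10) = 1900.
∂h/∂x = [(+0.05)·40 − (+0.03)·(-10)] / 1900 = +0.001211
∂h/∂y = [50·(+0.03) − (-10)·(+0.05)] / 1900 = +0.001053
Flow direction (−∇h) has components (-0.001211 E, -0.001053 N).
Azimuth = atan2(E, N) = atan2(-0.001211, -0.001053) = 229.0° ≈ 229°.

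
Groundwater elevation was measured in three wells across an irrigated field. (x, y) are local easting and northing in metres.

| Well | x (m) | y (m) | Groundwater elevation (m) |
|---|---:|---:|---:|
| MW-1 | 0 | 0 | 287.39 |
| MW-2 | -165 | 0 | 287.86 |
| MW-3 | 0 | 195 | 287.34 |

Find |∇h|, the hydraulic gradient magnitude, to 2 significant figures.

0.0029

∂h/∂x = (287.86 − 287.39) / (-165 − 0) = -0.002848
∂h/∂y = (287.34 − 287.39) / (195 − 0) = -0.0002564
|∇h| = √(-0.002848² + -0.0002564²) = 0.00286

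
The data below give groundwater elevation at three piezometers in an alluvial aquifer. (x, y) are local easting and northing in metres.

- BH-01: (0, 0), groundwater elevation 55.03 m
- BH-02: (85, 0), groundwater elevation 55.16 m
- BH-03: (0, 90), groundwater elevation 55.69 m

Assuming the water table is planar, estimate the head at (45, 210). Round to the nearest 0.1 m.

∂h/∂x = (55.16 − 55.03) / (85 − 0) = +0.001529
∂h/∂y = (55.69 − 55.03) / (90 − 0) = +0.007333
h(45, 210) = 55.03 + (+0.001529)·(45) + (+0.007333)·(210) = 55.03 +0.069 +1.540 = 56.639 m.

56.6 m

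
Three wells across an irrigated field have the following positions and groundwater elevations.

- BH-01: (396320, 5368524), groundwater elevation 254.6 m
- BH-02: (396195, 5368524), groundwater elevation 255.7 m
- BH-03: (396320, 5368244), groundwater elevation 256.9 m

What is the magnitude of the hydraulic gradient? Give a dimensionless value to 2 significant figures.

∂h/∂x = (255.7 − 254.6) / (396195 − 396320) = -0.008800
∂h/∂y = (256.9 − 254.6) / (5368244 − 5368524) = -0.008214
|∇h| = √(-0.008800² + -0.008214²) = 0.01204

0.012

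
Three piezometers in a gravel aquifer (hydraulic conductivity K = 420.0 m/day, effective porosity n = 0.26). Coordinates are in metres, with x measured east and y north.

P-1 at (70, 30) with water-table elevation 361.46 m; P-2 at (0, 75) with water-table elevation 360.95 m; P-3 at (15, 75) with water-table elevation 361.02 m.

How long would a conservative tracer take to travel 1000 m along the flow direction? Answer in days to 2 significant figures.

Differences from P-1: to P-2 (Δx, Δy, Δh) = (-70, 45, -0.51); to P-3 = (-55, 45, -0.44).
Solve a·Δx + b·Δy = Δh: det = (-70)·45 − (-55)·45 = -675.
∂h/∂x = [(-0.51)·45 − (-0.44)·45] / -675 = +0.004667
∂h/∂y = [(-70)·(-0.44) − (-55)·(-0.51)] / -675 = -0.004074
|∇h| = √(0.004667² + -0.004074²) = 0.006195
Seepage velocity v = K·i/n = 420.0 × 0.006195 / 0.26 = 10.01 m/day.
t = 1000 / 10.01 = 99.9 days.

100 days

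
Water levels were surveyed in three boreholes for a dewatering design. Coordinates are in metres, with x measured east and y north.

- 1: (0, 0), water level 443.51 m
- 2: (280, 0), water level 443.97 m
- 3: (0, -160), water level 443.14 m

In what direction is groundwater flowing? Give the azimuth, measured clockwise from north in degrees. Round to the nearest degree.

∂h/∂x = (443.97 − 443.51) / (280 − 0) = +0.001643
∂h/∂y = (443.14 − 443.51) / (-160 − 0) = +0.002313
Flow direction (−∇h) has components (-0.001643 E, -0.002313 N).
Azimuth = atan2(E, N) = atan2(-0.001643, -0.002313) = 215.4° ≈ 215°.

215°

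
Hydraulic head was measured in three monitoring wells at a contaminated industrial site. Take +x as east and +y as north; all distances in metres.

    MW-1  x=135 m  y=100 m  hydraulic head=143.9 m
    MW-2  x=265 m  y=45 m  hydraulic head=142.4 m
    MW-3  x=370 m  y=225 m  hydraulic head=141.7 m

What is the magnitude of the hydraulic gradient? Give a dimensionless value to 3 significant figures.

0.0108

With h = a·x + b·y + c and MW-1 as origin, the differences give:
  130·a + (-55)·b = -1.5
  235·a + 125·b = -2.2
Eliminate b (×125 and ×(-55), subtract): 29175·a = -308.50 → a = ∂h/∂x = -0.01057
Back-substitute: b = ∂h/∂y = +0.002279.
|∇h| = √(-0.01057² + 0.002279²) = 0.01081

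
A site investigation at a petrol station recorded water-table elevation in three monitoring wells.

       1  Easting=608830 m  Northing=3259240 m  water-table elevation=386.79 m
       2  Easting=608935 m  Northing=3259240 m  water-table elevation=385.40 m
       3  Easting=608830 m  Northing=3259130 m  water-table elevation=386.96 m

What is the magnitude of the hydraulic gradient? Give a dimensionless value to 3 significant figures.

∂h/∂x = (385.40 − 386.79) / (608935 − 608830) = -0.01324
∂h/∂y = (386.96 − 386.79) / (3259130 − 3259240) = -0.001545
|∇h| = √(-0.01324² + -0.001545²) = 0.01333

0.0133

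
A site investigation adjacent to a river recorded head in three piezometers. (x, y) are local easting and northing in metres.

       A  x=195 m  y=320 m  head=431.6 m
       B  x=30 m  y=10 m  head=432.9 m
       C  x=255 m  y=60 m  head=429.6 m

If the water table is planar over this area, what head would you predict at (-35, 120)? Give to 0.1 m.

Three-point gradient (reference A): Δ to B = (-165, -310, +1.3), Δ to C = (60, -260, -2.0).
∂h/∂x = -0.01558, ∂h/∂y = +0.004098 (det = 61500).
h(-35, 120) = 431.6 + (-0.01558)·(-230) + (+0.004098)·(-200) = 431.6 +3.583 -0.820 = 434.363 m.

434.4 m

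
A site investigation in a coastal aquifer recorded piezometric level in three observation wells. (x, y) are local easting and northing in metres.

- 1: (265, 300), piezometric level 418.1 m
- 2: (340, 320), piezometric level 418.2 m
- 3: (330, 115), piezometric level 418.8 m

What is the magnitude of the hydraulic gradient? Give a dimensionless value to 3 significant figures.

0.00371

With h = a·x + b·y + c and 1 as origin, the differences give:
  75·a + 20·b = +0.1
  65·a + (-185)·b = +0.7
Eliminate b (×(-185) and ×20, subtract): -15175·a = -32.50 → a = ∂h/∂x = +0.002142
Back-substitute: b = ∂h/∂y = -0.003031.
|∇h| = √(0.002142² + -0.003031²) = 0.003711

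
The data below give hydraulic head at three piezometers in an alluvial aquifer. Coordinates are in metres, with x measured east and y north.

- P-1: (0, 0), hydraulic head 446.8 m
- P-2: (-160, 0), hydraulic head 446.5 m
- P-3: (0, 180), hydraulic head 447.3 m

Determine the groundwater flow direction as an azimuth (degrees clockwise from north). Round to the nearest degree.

214°

∂h/∂x = (446.5 − 446.8) / (-160 − 0) = +0.001875
∂h/∂y = (447.3 − 446.8) / (180 − 0) = +0.002778
Flow direction (−∇h) has components (-0.001875 E, -0.002778 N).
Azimuth = atan2(E, N) = atan2(-0.001875, -0.002778) = 214.0° ≈ 214°.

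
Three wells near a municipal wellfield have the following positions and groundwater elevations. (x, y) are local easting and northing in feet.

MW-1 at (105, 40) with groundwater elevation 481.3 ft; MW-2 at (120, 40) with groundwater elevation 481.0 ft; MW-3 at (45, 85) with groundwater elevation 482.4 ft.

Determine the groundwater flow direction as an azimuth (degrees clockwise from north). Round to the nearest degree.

Taking MW-1 as reference: MW-2−MW-1 = (15, 0, -0.3); MW-3−MW-1 = (-60, 45, +1.1).
Solve a·Δx + b·Δy = Δh: det = 15·45 − (-60)·0 = 675.
∂h/∂x = [(-0.3)·45 − (+1.1)·0] / 675 = -0.02000
∂h/∂y = [15·(+1.1) − (-60)·(-0.3)] / 675 = -0.002222
Flow direction (−∇h) has components (+0.02000 E, +0.002222 N).
Azimuth = atan2(E, N) = atan2(+0.02000, +0.002222) = 83.7° ≈ 084°.

084°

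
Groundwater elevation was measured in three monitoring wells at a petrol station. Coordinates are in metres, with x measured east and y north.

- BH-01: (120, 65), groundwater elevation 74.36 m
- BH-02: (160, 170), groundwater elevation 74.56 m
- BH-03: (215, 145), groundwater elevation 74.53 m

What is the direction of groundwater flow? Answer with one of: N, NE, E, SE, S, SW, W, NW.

S

With h = a·x + b·y + c and BH-01 as origin, the differences give:
  40·a + 105·b = +0.20
  95·a + 80·b = +0.17
Eliminate b (×80 and ×105, subtract): -6775·a = -1.850 → a = ∂h/∂x = +0.0002731
Back-substitute: b = ∂h/∂y = +0.001801.
Flow = −∇h = (-0.0002731 east, -0.001801 north), which points south.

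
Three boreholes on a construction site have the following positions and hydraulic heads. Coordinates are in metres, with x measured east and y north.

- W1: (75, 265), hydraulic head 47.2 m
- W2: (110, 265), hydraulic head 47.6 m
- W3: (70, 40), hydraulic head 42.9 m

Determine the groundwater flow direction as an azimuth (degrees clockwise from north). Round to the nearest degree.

211°

With h = a·x + b·y + c and W1 as origin, the differences give:
  35·a + 0·b = +0.4
  (-5)·a + (-225)·b = -4.3
Eliminate b (×(-225) and ×0, subtract): -7875·a = -90.00 → a = ∂h/∂x = +0.01143
Back-substitute: b = ∂h/∂y = +0.01886.
Flow direction (−∇h) has components (-0.01143 E, -0.01886 N).
Azimuth = atan2(E, N) = atan2(-0.01143, -0.01886) = 211.2° ≈ 211°.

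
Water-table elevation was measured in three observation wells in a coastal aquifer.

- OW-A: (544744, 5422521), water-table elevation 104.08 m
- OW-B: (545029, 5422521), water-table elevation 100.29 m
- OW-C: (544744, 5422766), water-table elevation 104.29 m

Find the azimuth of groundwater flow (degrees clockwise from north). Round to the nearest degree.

094°

∂h/∂x = (100.29 − 104.08) / (545029 − 544744) = -0.01330
∂h/∂y = (104.29 − 104.08) / (5422766 − 5422521) = +0.0008571
Flow direction (−∇h) has components (+0.01330 E, -0.0008571 N).
Azimuth = atan2(E, N) = atan2(+0.01330, -0.0008571) = 93.7° ≈ 094°.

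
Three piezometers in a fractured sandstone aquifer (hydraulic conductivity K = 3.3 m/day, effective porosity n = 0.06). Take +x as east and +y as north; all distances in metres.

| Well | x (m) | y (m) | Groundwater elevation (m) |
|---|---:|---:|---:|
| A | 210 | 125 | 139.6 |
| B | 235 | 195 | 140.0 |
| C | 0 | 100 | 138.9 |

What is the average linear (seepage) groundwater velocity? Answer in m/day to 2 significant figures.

Taking A as reference: B−A = (25, 70, +0.4); C−A = (-210, -25, -0.7).
Solve a·Δx + b·Δy = Δh: det = 25·(-25) − (-210)·70 = 14075.
∂h/∂x = [(+0.4)·(-25) − (-0.7)·70] / 14075 = +0.002771
∂h/∂y = [25·(-0.7) − (-210)·(+0.4)] / 14075 = +0.004725
|∇h| = √(0.002771² + 0.004725²) = 0.005478
Seepage velocity v = K·i/n = 3.3 × 0.005478 / 0.06 = 0.3013 m/day.

0.30 m/day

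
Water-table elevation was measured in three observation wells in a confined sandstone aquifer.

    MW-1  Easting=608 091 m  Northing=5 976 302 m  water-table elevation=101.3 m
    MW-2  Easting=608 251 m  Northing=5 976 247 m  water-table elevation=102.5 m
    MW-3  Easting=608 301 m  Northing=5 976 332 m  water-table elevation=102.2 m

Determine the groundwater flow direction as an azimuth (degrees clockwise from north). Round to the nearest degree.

322°

Differences from MW-1: to MW-2 (Δx, Δy, Δh) = (160, -55, +1.2); to MW-3 = (210, 30, +0.9).
Solve a·Δx + b·Δy = Δh: det = 160·30 − 210·(-55) = 16350.
∂h/∂x = [(+1.2)·30 − (+0.9)·(-55)] / 16350 = +0.005229
∂h/∂y = [160·(+0.9) − 210·(+1.2)] / 16350 = -0.006606
Flow direction (−∇h) has components (-0.005229 E, +0.006606 N).
Azimuth = atan2(E, N) = atan2(-0.005229, +0.006606) = 321.6° ≈ 322°.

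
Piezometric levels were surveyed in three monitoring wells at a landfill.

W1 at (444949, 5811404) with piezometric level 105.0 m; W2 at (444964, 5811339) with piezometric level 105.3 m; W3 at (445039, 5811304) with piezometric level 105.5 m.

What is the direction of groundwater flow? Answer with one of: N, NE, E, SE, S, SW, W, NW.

Differences from W1: to W2 (Δx, Δy, Δh) = (15, -65, +0.3); to W3 = (90, -100, +0.5).
Determinant of the coordinate differences = 15·(-100) − 90·(-65) = 4350.
∂h/∂x = [(+0.3)·(-100) − (+0.5)·(-65)] / 4350 = +0.0005747
∂h/∂y = [15·(+0.5) − 90·(+0.3)] / 4350 = -0.004483
Flow = −∇h = (-0.0005747 east, +0.004483 north), which points north.

N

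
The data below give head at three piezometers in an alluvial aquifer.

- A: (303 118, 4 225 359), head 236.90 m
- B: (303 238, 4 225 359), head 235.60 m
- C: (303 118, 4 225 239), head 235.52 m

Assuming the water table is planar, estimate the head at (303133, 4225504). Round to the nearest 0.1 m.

∂h/∂x = (235.60 − 236.90) / (303238 − 303118) = -0.01083
∂h/∂y = (235.52 − 236.90) / (4225239 − 4225359) = +0.01150
h(303133, 4225504) = 236.90 + (-0.01083)·(15) + (+0.01150)·(145) = 236.90 -0.163 +1.667 = 238.405 m.

238.4 m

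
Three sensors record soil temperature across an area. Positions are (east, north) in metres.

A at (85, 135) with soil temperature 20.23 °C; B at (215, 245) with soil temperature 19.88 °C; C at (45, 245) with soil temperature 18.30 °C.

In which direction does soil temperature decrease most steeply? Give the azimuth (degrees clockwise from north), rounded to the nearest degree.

Taking A as reference: B−A = (130, 110, -0.35); C−A = (-40, 110, -1.93).
Solve a·Δx + b·Δy = ΔT: det = 130·110 − (-40)·110 = 18700.
∂T/∂x = [(-0.35)·110 − (-1.93)·110] / 18700 = +0.009294
∂T/∂y = [130·(-1.93) − (-40)·(-0.35)] / 18700 = -0.01417
Steepest decrease is along −∇f: components (-0.009294 E, +0.01417 N).
Azimuth = atan2(-0.009294, +0.01417) = 326.7° ≈ 327°.

327°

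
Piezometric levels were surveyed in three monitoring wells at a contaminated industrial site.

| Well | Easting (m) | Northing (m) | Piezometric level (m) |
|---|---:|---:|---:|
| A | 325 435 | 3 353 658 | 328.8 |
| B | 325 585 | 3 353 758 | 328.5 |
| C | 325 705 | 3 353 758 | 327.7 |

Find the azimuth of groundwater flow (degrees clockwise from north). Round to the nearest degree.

136°

With h = a·x + b·y + c and A as origin, the differences give:
  150·a + 100·b = -0.3
  270·a + 100·b = -1.1
Eliminate b (×100 and ×100, subtract): -12000·a = 80.00 → a = ∂h/∂x = -0.006667
Back-substitute: b = ∂h/∂y = +0.007000.
Flow direction (−∇h) has components (+0.006667 E, -0.007000 N).
Azimuth = atan2(E, N) = atan2(+0.006667, -0.007000) = 136.4° ≈ 136°.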